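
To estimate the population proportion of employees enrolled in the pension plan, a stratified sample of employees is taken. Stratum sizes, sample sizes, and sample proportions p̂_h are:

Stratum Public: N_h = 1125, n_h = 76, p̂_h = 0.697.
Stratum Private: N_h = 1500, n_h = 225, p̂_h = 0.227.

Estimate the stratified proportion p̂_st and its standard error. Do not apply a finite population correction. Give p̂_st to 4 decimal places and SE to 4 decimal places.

p̂_st ≈ 0.4284, SE ≈ 0.0278

N = 2625; stratum weights W_h = N_h/N.
p̂_st = Σ W_h p̂_h = (1125·0.697 + 1500·0.227)/2625 = 0.42843
V̂(p̂_st) = Σ W_h² p̂_h(1−p̂_h)/(n_h−1):
  stratum Public: (1125/2625)²·0.697·0.303/75 = 0.000517202
  stratum Private: (1500/2625)²·0.227·0.773/224 = 0.000255789
V̂(p̂_st) = 0.000772991; SE = √V̂ = 0.0278027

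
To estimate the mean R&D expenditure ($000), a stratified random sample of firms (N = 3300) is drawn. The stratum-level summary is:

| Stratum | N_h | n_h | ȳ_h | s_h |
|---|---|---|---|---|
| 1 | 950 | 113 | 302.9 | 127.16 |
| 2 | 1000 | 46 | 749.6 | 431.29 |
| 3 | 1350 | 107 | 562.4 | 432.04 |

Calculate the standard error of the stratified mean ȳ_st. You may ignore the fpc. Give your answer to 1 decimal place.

SE(ȳ_st) ≈ 26.0

V̂(ȳ_st) = Σ W_h² s_h²/n_h, with W_h = N_h/N and N = 3300:
  stratum 1: (950/3300)²·127.16²/113 = 11.8588
  stratum 2: (1000/3300)²·431.29²/46 = 371.324
  stratum 3: (1350/3300)²·432.04²/107 = 291.947
V̂(ȳ_st) = 675.13
SE(ȳ_st) = √675.13 = 25.9833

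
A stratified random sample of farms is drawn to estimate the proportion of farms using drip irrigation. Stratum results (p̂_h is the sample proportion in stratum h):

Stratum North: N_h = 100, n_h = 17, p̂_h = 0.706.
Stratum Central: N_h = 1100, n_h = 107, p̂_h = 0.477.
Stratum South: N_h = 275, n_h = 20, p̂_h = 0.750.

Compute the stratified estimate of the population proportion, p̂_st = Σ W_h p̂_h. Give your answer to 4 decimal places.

N = 1475; stratum weights W_h = N_h/N.
p̂_st = Σ W_h p̂_h = (100·0.706 + 1100·0.477 + 275·0.750)/1475 = 0.54342

p̂_st ≈ 0.5434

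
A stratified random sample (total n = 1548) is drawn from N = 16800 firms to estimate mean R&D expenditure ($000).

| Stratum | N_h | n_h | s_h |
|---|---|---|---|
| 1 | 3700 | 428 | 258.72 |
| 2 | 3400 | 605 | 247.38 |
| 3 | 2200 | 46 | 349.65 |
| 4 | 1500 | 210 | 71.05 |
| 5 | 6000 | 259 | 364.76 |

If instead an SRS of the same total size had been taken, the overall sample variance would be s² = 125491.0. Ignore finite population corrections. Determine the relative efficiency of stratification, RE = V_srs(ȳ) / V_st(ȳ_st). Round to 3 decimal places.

RE ≈ 0.659

V̂(ȳ_st) = Σ W_h² s_h²/n_h, with W_h = N_h/N and N = 16800:
  stratum 1: (3700/16800)²·258.72²/428 = 7.5858
  stratum 2: (3400/16800)²·247.38²/605 = 4.14298
  stratum 3: (2200/16800)²·349.65²/46 = 45.576
  stratum 4: (1500/16800)²·71.05²/210 = 0.191634
  stratum 5: (6000/16800)²·364.76²/259 = 65.5237
V_st = 123.02
V_srs = s²/n = 125491.0/1548 = 81.0665
Relative efficiency = V_srs / V_st = 81.0665/123.02 = 0.6590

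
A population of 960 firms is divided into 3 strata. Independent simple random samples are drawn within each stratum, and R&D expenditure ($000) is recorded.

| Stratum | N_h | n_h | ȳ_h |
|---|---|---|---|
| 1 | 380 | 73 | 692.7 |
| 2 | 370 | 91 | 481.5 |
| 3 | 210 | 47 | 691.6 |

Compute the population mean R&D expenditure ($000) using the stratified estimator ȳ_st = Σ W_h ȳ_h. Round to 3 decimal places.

N = Σ N_h = 960. Stratum weights W_h = N_h/N.
ȳ_st = (380·692.7 + 370·481.5 + 210·691.6) / 960 = 611.05938

ȳ_st ≈ 611.059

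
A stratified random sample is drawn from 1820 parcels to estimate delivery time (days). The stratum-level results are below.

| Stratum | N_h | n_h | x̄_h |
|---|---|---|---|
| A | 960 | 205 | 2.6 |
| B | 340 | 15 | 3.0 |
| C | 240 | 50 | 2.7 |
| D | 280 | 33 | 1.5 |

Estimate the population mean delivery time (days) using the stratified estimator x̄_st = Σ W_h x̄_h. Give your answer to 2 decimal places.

x̄_st ≈ 2.52

N = Σ N_h = 1820. Stratum weights W_h = N_h/N.
x̄_st = (960·2.6 + 340·3.0 + 240·2.7 + 280·1.5) / 1820 = 2.5187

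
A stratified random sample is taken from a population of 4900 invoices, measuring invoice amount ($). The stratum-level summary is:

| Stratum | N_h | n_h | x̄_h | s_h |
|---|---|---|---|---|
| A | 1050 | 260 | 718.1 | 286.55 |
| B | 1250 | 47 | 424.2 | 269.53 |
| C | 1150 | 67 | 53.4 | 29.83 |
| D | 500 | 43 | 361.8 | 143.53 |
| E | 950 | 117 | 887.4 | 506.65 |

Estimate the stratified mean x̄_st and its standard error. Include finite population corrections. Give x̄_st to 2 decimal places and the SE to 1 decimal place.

x̄_st ≈ 483.59, SE ≈ 13.6

x̄_st = Σ W_h x̄_h = (1050·718.1 + 1250·424.2 + 1150·53.4 + 500·361.8 + 950·887.4)/4900 = 483.59082
V̂(x̄_st) = Σ W_h² (1 − n_h/N_h) s_h²/n_h, with W_h = N_h/N and N = 4900:
  stratum A: (1050/4900)²·(1 − 260/1050)·286.55²/260 = 10.9107
  stratum B: (1250/4900)²·(1 − 47/1250)·269.53²/47 = 96.8055
  stratum C: (1150/4900)²·(1 − 67/1150)·29.83²/67 = 0.688915
  stratum D: (500/4900)²·(1 − 43/500)·143.53²/43 = 4.55943
  stratum E: (950/4900)²·(1 − 117/950)·506.65²/117 = 72.3114
V̂(x̄_st) = 185.276
SE(x̄_st) = √185.276 = 13.6116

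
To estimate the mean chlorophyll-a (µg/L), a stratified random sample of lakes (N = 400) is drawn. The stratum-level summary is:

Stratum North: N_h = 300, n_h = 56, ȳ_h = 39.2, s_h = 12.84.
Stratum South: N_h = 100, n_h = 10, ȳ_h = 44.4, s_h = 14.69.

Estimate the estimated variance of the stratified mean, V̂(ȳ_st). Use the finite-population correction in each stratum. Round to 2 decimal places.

V̂(ȳ_st) ≈ 2.56

V̂(ȳ_st) = Σ W_h² (1 − n_h/N_h) s_h²/n_h, with W_h = N_h/N and N = 400:
  stratum North: (300/400)²·(1 − 56/300)·12.84²/56 = 1.34689
  stratum South: (100/400)²·(1 − 10/100)·14.69²/10 = 1.21385
V̂(ȳ_st) = 2.56075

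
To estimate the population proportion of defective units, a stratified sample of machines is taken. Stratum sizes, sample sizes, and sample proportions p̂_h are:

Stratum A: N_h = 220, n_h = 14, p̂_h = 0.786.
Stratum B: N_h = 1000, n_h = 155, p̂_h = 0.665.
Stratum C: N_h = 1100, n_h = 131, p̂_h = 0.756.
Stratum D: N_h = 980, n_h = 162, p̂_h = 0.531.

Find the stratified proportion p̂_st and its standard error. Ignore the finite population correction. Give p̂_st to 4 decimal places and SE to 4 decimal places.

p̂_st ≈ 0.6636, SE ≈ 0.0220

N = 3300; stratum weights W_h = N_h/N.
p̂_st = Σ W_h p̂_h = (220·0.786 + 1000·0.665 + 1100·0.756 + 980·0.531)/3300 = 0.66361
V̂(p̂_st) = Σ W_h² p̂_h(1−p̂_h)/(n_h−1):
  stratum A: (220/3300)²·0.786·0.214/13 = 5.75056e-05
  stratum B: (1000/3300)²·0.665·0.335/154 = 0.000132837
  stratum C: (1100/3300)²·0.756·0.244/130 = 0.000157662
  stratum D: (980/3300)²·0.531·0.469/161 = 0.000136416
V̂(p̂_st) = 0.00048442; SE = √V̂ = 0.0220095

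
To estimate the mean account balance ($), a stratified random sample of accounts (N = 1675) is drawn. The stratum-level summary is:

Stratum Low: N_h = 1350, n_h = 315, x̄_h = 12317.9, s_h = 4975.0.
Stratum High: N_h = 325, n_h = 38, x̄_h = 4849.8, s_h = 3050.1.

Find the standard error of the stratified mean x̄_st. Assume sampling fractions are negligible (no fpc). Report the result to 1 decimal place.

SE(x̄_st) ≈ 245.5

V̂(x̄_st) = Σ W_h² s_h²/n_h, with W_h = N_h/N and N = 1675:
  stratum Low: (1350/1675)²·4975.0²/315 = 51040.3
  stratum High: (325/1675)²·3050.1²/38 = 9216.83
V̂(x̄_st) = 60257.2
SE(x̄_st) = √60257.2 = 245.473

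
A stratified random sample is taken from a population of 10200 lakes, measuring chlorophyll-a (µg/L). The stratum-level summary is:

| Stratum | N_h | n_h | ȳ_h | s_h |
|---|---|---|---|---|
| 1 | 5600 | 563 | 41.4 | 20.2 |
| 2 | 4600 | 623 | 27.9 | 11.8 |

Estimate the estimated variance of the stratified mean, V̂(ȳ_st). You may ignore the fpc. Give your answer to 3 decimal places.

V̂(ȳ_st) = Σ W_h² s_h²/n_h, with W_h = N_h/N and N = 10200:
  stratum 1: (5600/10200)²·20.2²/563 = 0.218459
  stratum 2: (4600/10200)²·11.8²/623 = 0.045456
V̂(ȳ_st) = 0.263915

V̂(ȳ_st) ≈ 0.264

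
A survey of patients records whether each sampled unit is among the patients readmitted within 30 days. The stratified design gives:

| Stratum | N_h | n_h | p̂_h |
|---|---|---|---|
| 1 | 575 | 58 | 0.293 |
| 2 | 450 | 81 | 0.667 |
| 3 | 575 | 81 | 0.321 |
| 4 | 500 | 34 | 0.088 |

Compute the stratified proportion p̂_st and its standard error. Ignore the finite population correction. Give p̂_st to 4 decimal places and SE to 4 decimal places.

N = 2100; stratum weights W_h = N_h/N.
p̂_st = Σ W_h p̂_h = (575·0.293 + 450·0.667 + 575·0.321 + 500·0.088)/2100 = 0.33200
V̂(p̂_st) = Σ W_h² p̂_h(1−p̂_h)/(n_h−1):
  stratum 1: (575/2100)²·0.293·0.707/57 = 0.000272464
  stratum 2: (450/2100)²·0.667·0.333/80 = 0.000127487
  stratum 3: (575/2100)²·0.321·0.679/80 = 0.000204259
  stratum 4: (500/2100)²·0.088·0.912/33 = 0.000137868
V̂(p̂_st) = 0.000742079; SE = √V̂ = 0.0272411

p̂_st ≈ 0.3320, SE ≈ 0.0272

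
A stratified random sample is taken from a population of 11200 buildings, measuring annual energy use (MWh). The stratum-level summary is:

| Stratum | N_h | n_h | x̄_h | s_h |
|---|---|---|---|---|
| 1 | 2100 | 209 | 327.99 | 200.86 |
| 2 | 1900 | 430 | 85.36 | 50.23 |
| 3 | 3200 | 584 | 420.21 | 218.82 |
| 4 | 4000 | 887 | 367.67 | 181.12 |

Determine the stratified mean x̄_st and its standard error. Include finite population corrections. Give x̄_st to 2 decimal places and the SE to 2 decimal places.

x̄_st ≈ 327.35, SE ≈ 3.92

x̄_st = Σ W_h x̄_h = (2100·327.99 + 1900·85.36 + 3200·420.21 + 4000·367.67)/11200 = 327.34955
V̂(x̄_st) = Σ W_h² (1 − n_h/N_h) s_h²/n_h, with W_h = N_h/N and N = 11200:
  stratum 1: (2100/11200)²·(1 − 209/2100)·200.86²/209 = 6.11104
  stratum 2: (1900/11200)²·(1 − 430/1900)·50.23²/430 = 0.130645
  stratum 3: (3200/11200)²·(1 − 584/3200)·218.82²/584 = 5.47158
  stratum 4: (4000/11200)²·(1 − 887/4000)·181.12²/887 = 3.67124
V̂(x̄_st) = 15.3845
SE(x̄_st) = √15.3845 = 3.92231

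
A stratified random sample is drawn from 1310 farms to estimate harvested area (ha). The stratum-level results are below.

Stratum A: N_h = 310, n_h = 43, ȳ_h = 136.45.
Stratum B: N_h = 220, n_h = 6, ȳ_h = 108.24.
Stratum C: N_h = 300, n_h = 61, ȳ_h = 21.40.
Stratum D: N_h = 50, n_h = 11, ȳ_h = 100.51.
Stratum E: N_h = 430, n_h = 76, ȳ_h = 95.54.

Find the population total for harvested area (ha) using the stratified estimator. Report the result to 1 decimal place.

τ̂_st = Σ N_h ȳ_h = 310·136.45 + 220·108.24 + 300·21.40 + 50·100.51 + 430·95.54 = 118640.0

τ̂_st ≈ 118640.0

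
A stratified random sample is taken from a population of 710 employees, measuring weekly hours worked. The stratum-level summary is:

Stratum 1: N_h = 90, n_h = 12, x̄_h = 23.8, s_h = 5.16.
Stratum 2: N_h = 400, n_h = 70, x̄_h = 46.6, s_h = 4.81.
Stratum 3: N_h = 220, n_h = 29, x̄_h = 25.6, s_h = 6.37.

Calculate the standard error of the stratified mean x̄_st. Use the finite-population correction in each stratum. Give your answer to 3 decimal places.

V̂(x̄_st) = Σ W_h² (1 − n_h/N_h) s_h²/n_h, with W_h = N_h/N and N = 710:
  stratum 1: (90/710)²·(1 − 12/90)·5.16²/12 = 0.0308986
  stratum 2: (400/710)²·(1 − 70/400)·4.81²/70 = 0.0865465
  stratum 3: (220/710)²·(1 − 29/220)·6.37²/29 = 0.116633
V̂(x̄_st) = 0.234078
SE(x̄_st) = √0.234078 = 0.483816

SE(x̄_st) ≈ 0.484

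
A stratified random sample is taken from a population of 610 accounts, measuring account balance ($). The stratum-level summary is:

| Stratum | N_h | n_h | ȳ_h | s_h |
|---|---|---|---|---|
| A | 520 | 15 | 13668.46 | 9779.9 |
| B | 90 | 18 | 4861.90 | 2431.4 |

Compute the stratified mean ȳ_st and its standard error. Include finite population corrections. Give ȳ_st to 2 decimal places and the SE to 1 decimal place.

ȳ_st = Σ W_h ȳ_h = (520·13668.46 + 90·4861.90)/610 = 12369.13148
V̂(ȳ_st) = Σ W_h² (1 − n_h/N_h) s_h²/n_h, with W_h = N_h/N and N = 610:
  stratum A: (520/610)²·(1 − 15/520)·9779.9²/15 = 4.5e+06
  stratum B: (90/610)²·(1 − 18/90)·2431.4²/18 = 5719.47
V̂(ȳ_st) = 4.50572e+06
SE(ȳ_st) = √4.50572e+06 = 2122.67

ȳ_st ≈ 12369.13, SE ≈ 2122.7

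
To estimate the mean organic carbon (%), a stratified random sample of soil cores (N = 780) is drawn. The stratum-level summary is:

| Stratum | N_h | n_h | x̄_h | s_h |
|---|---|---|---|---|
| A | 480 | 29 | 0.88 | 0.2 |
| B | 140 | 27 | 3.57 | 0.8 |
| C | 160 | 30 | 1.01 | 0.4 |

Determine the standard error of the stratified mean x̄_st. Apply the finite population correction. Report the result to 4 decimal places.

SE(x̄_st) ≈ 0.0359

V̂(x̄_st) = Σ W_h² (1 − n_h/N_h) s_h²/n_h, with W_h = N_h/N and N = 780:
  stratum A: (480/780)²·(1 − 29/480)·0.2²/29 = 0.000490784
  stratum B: (140/780)²·(1 − 27/140)·0.8²/27 = 0.000616359
  stratum C: (160/780)²·(1 − 30/160)·0.4²/30 = 0.000182336
V̂(x̄_st) = 0.00128948
SE(x̄_st) = √0.00128948 = 0.0359093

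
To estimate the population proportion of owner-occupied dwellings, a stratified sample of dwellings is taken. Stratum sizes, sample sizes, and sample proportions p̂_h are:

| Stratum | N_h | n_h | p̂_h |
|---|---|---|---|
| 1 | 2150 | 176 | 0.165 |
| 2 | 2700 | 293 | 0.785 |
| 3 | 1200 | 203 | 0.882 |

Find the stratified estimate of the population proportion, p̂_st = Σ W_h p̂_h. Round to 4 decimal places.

p̂_st ≈ 0.5839

N = 6050; stratum weights W_h = N_h/N.
p̂_st = Σ W_h p̂_h = (2150·0.165 + 2700·0.785 + 1200·0.882)/6050 = 0.58391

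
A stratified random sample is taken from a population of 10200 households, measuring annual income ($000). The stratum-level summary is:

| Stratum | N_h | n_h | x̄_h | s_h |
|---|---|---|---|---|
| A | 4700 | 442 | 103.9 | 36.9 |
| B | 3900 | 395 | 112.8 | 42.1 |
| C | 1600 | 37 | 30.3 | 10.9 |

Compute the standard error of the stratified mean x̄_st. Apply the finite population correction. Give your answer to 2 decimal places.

SE(x̄_st) ≈ 1.12

V̂(x̄_st) = Σ W_h² (1 − n_h/N_h) s_h²/n_h, with W_h = N_h/N and N = 10200:
  stratum A: (4700/10200)²·(1 − 442/4700)·36.9²/442 = 0.592562
  stratum B: (3900/10200)²·(1 − 395/3900)·42.1²/395 = 0.589548
  stratum C: (1600/10200)²·(1 − 37/1600)·10.9²/37 = 0.0771845
V̂(x̄_st) = 1.25929
SE(x̄_st) = √1.25929 = 1.12218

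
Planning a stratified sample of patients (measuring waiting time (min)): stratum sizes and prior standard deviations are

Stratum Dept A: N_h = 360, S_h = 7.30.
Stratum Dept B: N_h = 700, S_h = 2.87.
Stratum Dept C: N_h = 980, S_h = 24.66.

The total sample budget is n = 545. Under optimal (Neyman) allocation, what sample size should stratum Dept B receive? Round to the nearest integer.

Neyman allocation: n_h = n · N_h S_h / Σ N_i S_i, with n = 545.
  stratum Dept A: N_h·S_h = 360·7.30 = 2628.00
  stratum Dept B: N_h·S_h = 700·2.87 = 2009.00
  stratum Dept C: N_h·S_h = 980·24.66 = 24166.80
Σ N_h S_h = 28803.80
n for stratum Dept B = 545·2009.00/28803.80 = 38.013 → 38

38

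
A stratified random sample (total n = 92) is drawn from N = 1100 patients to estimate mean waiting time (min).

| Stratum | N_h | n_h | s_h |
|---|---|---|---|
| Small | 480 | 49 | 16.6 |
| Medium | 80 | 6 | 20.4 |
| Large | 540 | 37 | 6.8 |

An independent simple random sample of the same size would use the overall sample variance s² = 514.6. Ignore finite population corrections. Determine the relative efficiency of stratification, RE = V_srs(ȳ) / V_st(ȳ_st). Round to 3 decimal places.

V̂(ȳ_st) = Σ W_h² s_h²/n_h, with W_h = N_h/N and N = 1100:
  stratum Small: (480/1100)²·16.6²/49 = 1.07082
  stratum Medium: (80/1100)²·20.4²/6 = 0.366863
  stratum Large: (540/1100)²·6.8²/37 = 0.301175
V_st = 1.73886
V_srs = s²/n = 514.6/92 = 5.59348
Relative efficiency = V_srs / V_st = 5.59348/1.73886 = 3.2168

RE ≈ 3.217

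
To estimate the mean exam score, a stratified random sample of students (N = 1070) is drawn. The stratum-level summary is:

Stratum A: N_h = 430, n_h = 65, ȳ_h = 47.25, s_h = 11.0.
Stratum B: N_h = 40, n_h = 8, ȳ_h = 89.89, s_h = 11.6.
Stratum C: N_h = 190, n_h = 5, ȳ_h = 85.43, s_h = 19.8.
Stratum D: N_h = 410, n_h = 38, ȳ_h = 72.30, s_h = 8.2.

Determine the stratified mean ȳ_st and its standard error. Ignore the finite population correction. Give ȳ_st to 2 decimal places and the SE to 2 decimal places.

ȳ_st = Σ W_h ȳ_h = (430·47.25 + 40·89.89 + 190·85.43 + 410·72.30)/1070 = 65.22224
V̂(ȳ_st) = Σ W_h² s_h²/n_h, with W_h = N_h/N and N = 1070:
  stratum A: (430/1070)²·11.0²/65 = 0.300636
  stratum B: (40/1070)²·11.6²/8 = 0.023506
  stratum C: (190/1070)²·19.8²/5 = 2.47229
  stratum D: (410/1070)²·8.2²/38 = 0.259803
V̂(ȳ_st) = 3.05624
SE(ȳ_st) = √3.05624 = 1.74821

ȳ_st ≈ 65.22, SE ≈ 1.75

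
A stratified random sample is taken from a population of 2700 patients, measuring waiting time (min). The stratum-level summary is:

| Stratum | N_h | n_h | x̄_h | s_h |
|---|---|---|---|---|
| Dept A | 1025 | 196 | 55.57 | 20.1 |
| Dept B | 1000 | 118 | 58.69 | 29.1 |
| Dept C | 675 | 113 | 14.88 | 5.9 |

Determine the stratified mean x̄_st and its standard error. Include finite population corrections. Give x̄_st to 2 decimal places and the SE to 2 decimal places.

x̄_st = Σ W_h x̄_h = (1025·55.57 + 1000·58.69 + 675·14.88)/2700 = 46.55306
V̂(x̄_st) = Σ W_h² (1 − n_h/N_h) s_h²/n_h, with W_h = N_h/N and N = 2700:
  stratum Dept A: (1025/2700)²·(1 − 196/1025)·20.1²/196 = 0.240263
  stratum Dept B: (1000/2700)²·(1 − 118/1000)·29.1²/118 = 0.86825
  stratum Dept C: (675/2700)²·(1 − 113/675)·5.9²/113 = 0.0160302
V̂(x̄_st) = 1.12454
SE(x̄_st) = √1.12454 = 1.06045

x̄_st ≈ 46.55, SE ≈ 1.06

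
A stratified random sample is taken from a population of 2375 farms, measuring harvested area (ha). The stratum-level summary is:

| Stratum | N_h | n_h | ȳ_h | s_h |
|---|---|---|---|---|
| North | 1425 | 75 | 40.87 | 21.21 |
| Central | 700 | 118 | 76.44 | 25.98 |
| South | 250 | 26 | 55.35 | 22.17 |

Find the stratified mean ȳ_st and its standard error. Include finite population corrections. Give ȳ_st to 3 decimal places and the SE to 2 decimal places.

ȳ_st = Σ W_h ȳ_h = (1425·40.87 + 700·76.44 + 250·55.35)/2375 = 52.87800
V̂(ȳ_st) = Σ W_h² (1 − n_h/N_h) s_h²/n_h, with W_h = N_h/N and N = 2375:
  stratum North: (1425/2375)²·(1 − 75/1425)·21.21²/75 = 2.0457
  stratum Central: (700/2375)²·(1 − 118/700)·25.98²/118 = 0.413133
  stratum South: (250/2375)²·(1 − 26/250)·22.17²/26 = 0.18768
V̂(ȳ_st) = 2.64651
SE(ȳ_st) = √2.64651 = 1.62681

ȳ_st ≈ 52.878, SE ≈ 1.63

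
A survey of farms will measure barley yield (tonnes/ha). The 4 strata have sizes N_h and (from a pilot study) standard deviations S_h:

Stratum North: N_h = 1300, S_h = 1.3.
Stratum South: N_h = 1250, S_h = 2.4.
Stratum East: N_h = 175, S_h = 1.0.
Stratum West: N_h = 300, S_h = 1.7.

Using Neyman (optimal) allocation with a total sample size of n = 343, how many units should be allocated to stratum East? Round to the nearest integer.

Neyman allocation: n_h = n · N_h S_h / Σ N_i S_i, with n = 343.
  stratum North: N_h·S_h = 1300·1.3 = 1690.00
  stratum South: N_h·S_h = 1250·2.4 = 3000.00
  stratum East: N_h·S_h = 175·1.0 = 175.00
  stratum West: N_h·S_h = 300·1.7 = 510.00
Σ N_h S_h = 5375.00
n for stratum East = 343·175.00/5375.00 = 11.167 → 11

11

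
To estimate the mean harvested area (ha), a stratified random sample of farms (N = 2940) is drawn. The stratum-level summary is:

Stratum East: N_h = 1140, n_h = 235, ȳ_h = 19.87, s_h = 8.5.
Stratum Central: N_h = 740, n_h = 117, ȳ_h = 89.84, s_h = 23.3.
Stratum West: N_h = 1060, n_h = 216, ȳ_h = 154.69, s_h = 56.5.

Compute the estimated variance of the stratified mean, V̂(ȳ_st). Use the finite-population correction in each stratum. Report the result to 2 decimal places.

V̂(ȳ_st) ≈ 1.81

V̂(ȳ_st) = Σ W_h² (1 − n_h/N_h) s_h²/n_h, with W_h = N_h/N and N = 2940:
  stratum East: (1140/2940)²·(1 − 235/1140)·8.5²/235 = 0.0366968
  stratum Central: (740/2940)²·(1 − 117/740)·23.3²/117 = 0.247486
  stratum West: (1060/2940)²·(1 − 216/1060)·56.5²/216 = 1.52967
V̂(ȳ_st) = 1.81385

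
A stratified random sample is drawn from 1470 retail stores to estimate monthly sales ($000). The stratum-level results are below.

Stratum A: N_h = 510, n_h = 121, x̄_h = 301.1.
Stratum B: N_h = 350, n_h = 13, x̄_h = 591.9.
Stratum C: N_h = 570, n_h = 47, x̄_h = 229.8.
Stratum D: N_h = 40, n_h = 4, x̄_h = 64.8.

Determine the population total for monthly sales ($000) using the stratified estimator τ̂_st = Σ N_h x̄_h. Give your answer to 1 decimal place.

τ̂_st = Σ N_h x̄_h = 510·301.1 + 350·591.9 + 570·229.8 + 40·64.8 = 494304.0

τ̂_st ≈ 494304.0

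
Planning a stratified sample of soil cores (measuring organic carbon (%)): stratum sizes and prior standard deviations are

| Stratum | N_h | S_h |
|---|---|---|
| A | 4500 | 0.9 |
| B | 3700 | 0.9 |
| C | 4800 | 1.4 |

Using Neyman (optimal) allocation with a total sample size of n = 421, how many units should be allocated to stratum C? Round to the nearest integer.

201

Neyman allocation: n_h = n · N_h S_h / Σ N_i S_i, with n = 421.
  stratum A: N_h·S_h = 4500·0.9 = 4050.00
  stratum B: N_h·S_h = 3700·0.9 = 3330.00
  stratum C: N_h·S_h = 4800·1.4 = 6720.00
Σ N_h S_h = 14100.00
n for stratum C = 421·6720.00/14100.00 = 200.647 → 201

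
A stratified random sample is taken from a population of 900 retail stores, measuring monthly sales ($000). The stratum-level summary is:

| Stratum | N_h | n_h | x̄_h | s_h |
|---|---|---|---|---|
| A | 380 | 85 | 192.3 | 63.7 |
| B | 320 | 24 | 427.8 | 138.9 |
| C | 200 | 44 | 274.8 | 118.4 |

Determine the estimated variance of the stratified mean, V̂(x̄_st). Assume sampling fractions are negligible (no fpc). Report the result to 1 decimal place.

V̂(x̄_st) = Σ W_h² s_h²/n_h, with W_h = N_h/N and N = 900:
  stratum A: (380/900)²·63.7²/85 = 8.51025
  stratum B: (320/900)²·138.9²/24 = 101.627
  stratum C: (200/900)²·118.4²/44 = 15.7335
V̂(x̄_st) = 125.871

V̂(x̄_st) ≈ 125.9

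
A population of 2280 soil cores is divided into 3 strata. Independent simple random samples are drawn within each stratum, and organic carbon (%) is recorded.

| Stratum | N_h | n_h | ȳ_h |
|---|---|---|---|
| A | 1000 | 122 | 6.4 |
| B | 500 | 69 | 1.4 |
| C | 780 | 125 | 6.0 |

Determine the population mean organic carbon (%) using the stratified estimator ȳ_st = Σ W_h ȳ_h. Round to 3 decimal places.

ȳ_st ≈ 5.167

N = Σ N_h = 2280. Stratum weights W_h = N_h/N.
ȳ_st = (1000·6.4 + 500·1.4 + 780·6.0) / 2280 = 5.16667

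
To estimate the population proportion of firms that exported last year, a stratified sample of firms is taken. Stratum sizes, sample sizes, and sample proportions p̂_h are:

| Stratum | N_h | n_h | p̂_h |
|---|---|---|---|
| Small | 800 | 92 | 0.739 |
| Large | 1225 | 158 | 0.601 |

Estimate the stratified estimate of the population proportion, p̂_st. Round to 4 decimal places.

p̂_st ≈ 0.6555

N = 2025; stratum weights W_h = N_h/N.
p̂_st = Σ W_h p̂_h = (800·0.739 + 1225·0.601)/2025 = 0.65552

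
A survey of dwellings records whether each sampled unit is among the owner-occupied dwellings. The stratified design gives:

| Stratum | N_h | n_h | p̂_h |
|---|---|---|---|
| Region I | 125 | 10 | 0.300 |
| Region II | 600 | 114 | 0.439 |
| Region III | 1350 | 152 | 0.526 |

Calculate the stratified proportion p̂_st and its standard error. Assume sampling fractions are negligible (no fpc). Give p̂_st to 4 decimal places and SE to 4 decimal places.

N = 2075; stratum weights W_h = N_h/N.
p̂_st = Σ W_h p̂_h = (125·0.300 + 600·0.439 + 1350·0.526)/2075 = 0.48723
V̂(p̂_st) = Σ W_h² p̂_h(1−p̂_h)/(n_h−1):
  stratum Region I: (125/2075)²·0.300·0.700/9 = 8.46761e-05
  stratum Region II: (600/2075)²·0.439·0.561/113 = 0.000182228
  stratum Region III: (1350/2075)²·0.526·0.474/151 = 0.000698906
V̂(p̂_st) = 0.00096581; SE = √V̂ = 0.0310775

p̂_st ≈ 0.4872, SE ≈ 0.0311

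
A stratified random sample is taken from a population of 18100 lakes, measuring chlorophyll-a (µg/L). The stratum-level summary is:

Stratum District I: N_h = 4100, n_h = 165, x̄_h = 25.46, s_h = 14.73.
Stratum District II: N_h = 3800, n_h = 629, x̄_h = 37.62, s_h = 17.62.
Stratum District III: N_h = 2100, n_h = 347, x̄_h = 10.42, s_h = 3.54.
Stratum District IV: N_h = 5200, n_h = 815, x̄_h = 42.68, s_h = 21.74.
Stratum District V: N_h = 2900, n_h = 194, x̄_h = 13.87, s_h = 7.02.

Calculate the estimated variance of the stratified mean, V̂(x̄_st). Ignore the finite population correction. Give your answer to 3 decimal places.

V̂(x̄_st) ≈ 0.144

V̂(x̄_st) = Σ W_h² s_h²/n_h, with W_h = N_h/N and N = 18100:
  stratum District I: (4100/18100)²·14.73²/165 = 0.0674733
  stratum District II: (3800/18100)²·17.62²/629 = 0.0217556
  stratum District III: (2100/18100)²·3.54²/347 = 0.000486137
  stratum District IV: (5200/18100)²·21.74²/815 = 0.0478642
  stratum District V: (2900/18100)²·7.02²/194 = 0.00652096
V̂(x̄_st) = 0.1441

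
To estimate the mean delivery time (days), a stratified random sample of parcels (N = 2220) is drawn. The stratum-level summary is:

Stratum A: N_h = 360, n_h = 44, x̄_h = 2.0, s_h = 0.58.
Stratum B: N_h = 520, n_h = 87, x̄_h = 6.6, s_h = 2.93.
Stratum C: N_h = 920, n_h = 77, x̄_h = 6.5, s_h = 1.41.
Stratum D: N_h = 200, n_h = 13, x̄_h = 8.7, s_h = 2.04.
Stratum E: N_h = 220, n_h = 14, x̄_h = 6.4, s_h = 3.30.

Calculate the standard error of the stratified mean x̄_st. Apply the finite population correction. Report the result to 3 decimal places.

SE(x̄_st) ≈ 0.135

V̂(x̄_st) = Σ W_h² (1 − n_h/N_h) s_h²/n_h, with W_h = N_h/N and N = 2220:
  stratum A: (360/2220)²·(1 − 44/360)·0.58²/44 = 0.000176477
  stratum B: (520/2220)²·(1 − 87/520)·2.93²/87 = 0.00450818
  stratum C: (920/2220)²·(1 − 77/920)·1.41²/77 = 0.00406309
  stratum D: (200/2220)²·(1 − 13/200)·2.04²/13 = 0.00242931
  stratum E: (220/2220)²·(1 − 14/220)·3.30²/14 = 0.00715293
V̂(x̄_st) = 0.01833
SE(x̄_st) = √0.01833 = 0.135388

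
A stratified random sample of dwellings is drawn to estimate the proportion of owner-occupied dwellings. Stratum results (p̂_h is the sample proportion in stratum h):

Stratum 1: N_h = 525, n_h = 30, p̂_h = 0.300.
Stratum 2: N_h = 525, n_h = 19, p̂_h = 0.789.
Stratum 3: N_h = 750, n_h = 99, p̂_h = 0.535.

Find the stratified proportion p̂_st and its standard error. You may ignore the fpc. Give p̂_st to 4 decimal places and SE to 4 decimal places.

p̂_st ≈ 0.5405, SE ≈ 0.0429

N = 1800; stratum weights W_h = N_h/N.
p̂_st = Σ W_h p̂_h = (525·0.300 + 525·0.789 + 750·0.535)/1800 = 0.54054
V̂(p̂_st) = Σ W_h² p̂_h(1−p̂_h)/(n_h−1):
  stratum 1: (525/1800)²·0.300·0.700/29 = 0.00061602
  stratum 2: (525/1800)²·0.789·0.211/18 = 0.000786793
  stratum 3: (750/1800)²·0.535·0.465/98 = 0.000440715
V̂(p̂_st) = 0.00184353; SE = √V̂ = 0.0429363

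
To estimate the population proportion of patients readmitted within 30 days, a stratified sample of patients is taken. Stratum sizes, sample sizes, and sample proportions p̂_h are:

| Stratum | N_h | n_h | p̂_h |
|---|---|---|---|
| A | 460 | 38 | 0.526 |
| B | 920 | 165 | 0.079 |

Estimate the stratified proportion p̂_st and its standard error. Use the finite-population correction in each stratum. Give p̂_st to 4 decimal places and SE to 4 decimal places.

p̂_st ≈ 0.2280, SE ≈ 0.0291

N = 1380; stratum weights W_h = N_h/N.
p̂_st = Σ W_h p̂_h = (460·0.526 + 920·0.079)/1380 = 0.22800
V̂(p̂_st) = Σ W_h² (1 − n_h/N_h) p̂_h(1−p̂_h)/(n_h−1):
  stratum A: (460/1380)²·(1 − 38/460)·0.526·0.474/37 = 0.00068687
  stratum B: (920/1380)²·(1 − 165/920)·0.079·0.921/164 = 0.000161815
V̂(p̂_st) = 0.000848685; SE = √V̂ = 0.0291322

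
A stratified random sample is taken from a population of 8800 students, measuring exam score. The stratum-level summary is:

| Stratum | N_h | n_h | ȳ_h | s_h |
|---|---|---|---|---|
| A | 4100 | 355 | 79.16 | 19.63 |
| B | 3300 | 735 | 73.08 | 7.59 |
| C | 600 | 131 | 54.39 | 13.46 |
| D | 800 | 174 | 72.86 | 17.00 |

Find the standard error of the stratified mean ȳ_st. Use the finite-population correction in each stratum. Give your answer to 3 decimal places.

V̂(ȳ_st) = Σ W_h² (1 − n_h/N_h) s_h²/n_h, with W_h = N_h/N and N = 8800:
  stratum A: (4100/8800)²·(1 − 355/4100)·19.63²/355 = 0.21522
  stratum B: (3300/8800)²·(1 − 735/3300)·7.59²/735 = 0.00856707
  stratum C: (600/8800)²·(1 − 131/600)·13.46²/131 = 0.00502548
  stratum D: (800/8800)²·(1 − 174/800)·17.00²/174 = 0.0107411
V̂(ȳ_st) = 0.239554
SE(ȳ_st) = √0.239554 = 0.489442

SE(ȳ_st) ≈ 0.489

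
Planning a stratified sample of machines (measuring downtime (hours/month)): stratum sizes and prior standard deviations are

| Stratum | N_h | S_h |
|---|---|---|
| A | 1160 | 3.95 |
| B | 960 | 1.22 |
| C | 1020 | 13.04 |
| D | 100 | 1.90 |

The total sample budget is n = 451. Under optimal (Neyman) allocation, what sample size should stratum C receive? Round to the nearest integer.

312

Neyman allocation: n_h = n · N_h S_h / Σ N_i S_i, with n = 451.
  stratum A: N_h·S_h = 1160·3.95 = 4582.00
  stratum B: N_h·S_h = 960·1.22 = 1171.20
  stratum C: N_h·S_h = 1020·13.04 = 13300.80
  stratum D: N_h·S_h = 100·1.90 = 190.00
Σ N_h S_h = 19244.00
n for stratum C = 451·13300.80/19244.00 = 311.716 → 312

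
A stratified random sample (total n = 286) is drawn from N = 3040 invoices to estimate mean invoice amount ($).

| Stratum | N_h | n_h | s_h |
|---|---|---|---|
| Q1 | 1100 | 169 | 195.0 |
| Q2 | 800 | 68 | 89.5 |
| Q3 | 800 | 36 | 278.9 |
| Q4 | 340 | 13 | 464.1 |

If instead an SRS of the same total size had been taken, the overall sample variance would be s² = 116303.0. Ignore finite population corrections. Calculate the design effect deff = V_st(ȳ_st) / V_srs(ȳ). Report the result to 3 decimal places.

V̂(ȳ_st) = Σ W_h² s_h²/n_h, with W_h = N_h/N and N = 3040:
  stratum Q1: (1100/3040)²·195.0²/169 = 29.4592
  stratum Q2: (800/3040)²·89.5²/68 = 8.15774
  stratum Q3: (800/3040)²·278.9²/36 = 149.633
  stratum Q4: (340/3040)²·464.1²/13 = 207.248
V_st = 394.498
V_srs = s²/n = 116303.0/286 = 406.654
deff = V_st / V_srs = 394.498/406.654 = 0.9701

deff ≈ 0.970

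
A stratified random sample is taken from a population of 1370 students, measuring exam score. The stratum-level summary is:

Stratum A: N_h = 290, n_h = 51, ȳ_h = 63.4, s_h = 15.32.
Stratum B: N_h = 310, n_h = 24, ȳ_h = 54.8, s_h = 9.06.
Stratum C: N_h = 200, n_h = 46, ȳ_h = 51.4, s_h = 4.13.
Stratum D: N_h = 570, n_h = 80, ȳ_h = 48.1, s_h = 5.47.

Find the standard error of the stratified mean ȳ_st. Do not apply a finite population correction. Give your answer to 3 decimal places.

V̂(ȳ_st) = Σ W_h² s_h²/n_h, with W_h = N_h/N and N = 1370:
  stratum A: (290/1370)²·15.32²/51 = 0.206206
  stratum B: (310/1370)²·9.06²/24 = 0.175117
  stratum C: (200/1370)²·4.13²/46 = 0.00790244
  stratum D: (570/1370)²·5.47²/80 = 0.0647431
V̂(ȳ_st) = 0.453969
SE(ȳ_st) = √0.453969 = 0.673772

SE(ȳ_st) ≈ 0.674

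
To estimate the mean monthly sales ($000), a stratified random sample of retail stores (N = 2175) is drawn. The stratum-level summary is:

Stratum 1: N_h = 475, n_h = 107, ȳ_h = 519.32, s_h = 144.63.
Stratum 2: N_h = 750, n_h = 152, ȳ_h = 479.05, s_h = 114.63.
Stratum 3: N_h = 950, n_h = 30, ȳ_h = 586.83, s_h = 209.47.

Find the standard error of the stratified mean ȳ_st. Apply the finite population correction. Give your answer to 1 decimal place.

SE(ȳ_st) ≈ 16.9

V̂(ȳ_st) = Σ W_h² (1 − n_h/N_h) s_h²/n_h, with W_h = N_h/N and N = 2175:
  stratum 1: (475/2175)²·(1 − 107/475)·144.63²/107 = 7.22364
  stratum 2: (750/2175)²·(1 − 152/750)·114.63²/152 = 8.19591
  stratum 3: (950/2175)²·(1 − 30/950)·209.47²/30 = 270.219
V̂(ȳ_st) = 285.638
SE(ȳ_st) = √285.638 = 16.9008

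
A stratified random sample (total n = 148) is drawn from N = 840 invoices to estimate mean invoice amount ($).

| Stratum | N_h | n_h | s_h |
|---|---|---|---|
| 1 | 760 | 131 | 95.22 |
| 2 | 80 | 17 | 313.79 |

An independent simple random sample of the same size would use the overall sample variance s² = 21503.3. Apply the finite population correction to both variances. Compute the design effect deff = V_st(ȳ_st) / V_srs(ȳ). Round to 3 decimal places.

deff ≈ 0.737

V̂(ȳ_st) = Σ W_h² (1 − n_h/N_h) s_h²/n_h, with W_h = N_h/N and N = 840:
  stratum 1: (760/840)²·(1 − 131/760)·95.22²/131 = 46.8911
  stratum 2: (80/840)²·(1 − 17/80)·313.79²/17 = 41.3715
V_st = 88.2626
V_srs = (1 − 148/840)·21503.3/148 = 119.693
deff = V_st / V_srs = 88.2626/119.693 = 0.7374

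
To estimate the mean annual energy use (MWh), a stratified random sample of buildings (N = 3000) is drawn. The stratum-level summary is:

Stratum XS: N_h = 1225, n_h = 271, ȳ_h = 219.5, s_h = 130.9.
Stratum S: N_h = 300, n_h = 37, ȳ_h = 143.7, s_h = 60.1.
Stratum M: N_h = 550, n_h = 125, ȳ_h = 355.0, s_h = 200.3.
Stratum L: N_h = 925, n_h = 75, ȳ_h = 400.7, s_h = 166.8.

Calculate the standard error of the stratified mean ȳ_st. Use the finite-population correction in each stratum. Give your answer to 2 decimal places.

SE(ȳ_st) ≈ 7.06

V̂(ȳ_st) = Σ W_h² (1 − n_h/N_h) s_h²/n_h, with W_h = N_h/N and N = 3000:
  stratum XS: (1225/3000)²·(1 − 271/1225)·130.9²/271 = 8.21017
  stratum S: (300/3000)²·(1 − 37/300)·60.1²/37 = 0.855819
  stratum M: (550/3000)²·(1 − 125/550)·200.3²/125 = 8.33606
  stratum L: (925/3000)²·(1 − 75/925)·166.8²/75 = 32.4078
V̂(ȳ_st) = 49.8098
SE(ȳ_st) = √49.8098 = 7.05761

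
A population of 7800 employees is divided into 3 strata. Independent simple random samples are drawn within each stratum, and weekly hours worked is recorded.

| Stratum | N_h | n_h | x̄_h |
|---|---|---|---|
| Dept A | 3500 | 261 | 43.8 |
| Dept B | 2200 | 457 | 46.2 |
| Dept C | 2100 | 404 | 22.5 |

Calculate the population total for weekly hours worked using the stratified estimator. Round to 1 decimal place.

τ̂_st = Σ N_h x̄_h = 3500·43.8 + 2200·46.2 + 2100·22.5 = 302190.0

τ̂_st ≈ 302190.0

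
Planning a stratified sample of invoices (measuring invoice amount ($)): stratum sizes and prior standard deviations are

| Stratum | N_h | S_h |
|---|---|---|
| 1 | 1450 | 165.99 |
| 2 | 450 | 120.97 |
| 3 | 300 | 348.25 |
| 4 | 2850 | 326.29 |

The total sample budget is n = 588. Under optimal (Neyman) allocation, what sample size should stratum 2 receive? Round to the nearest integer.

Neyman allocation: n_h = n · N_h S_h / Σ N_i S_i, with n = 588.
  stratum 1: N_h·S_h = 1450·165.99 = 240685.50
  stratum 2: N_h·S_h = 450·120.97 = 54436.50
  stratum 3: N_h·S_h = 300·348.25 = 104475.00
  stratum 4: N_h·S_h = 2850·326.29 = 929926.50
Σ N_h S_h = 1329523.50
n for stratum 2 = 588·54436.50/1329523.50 = 24.075 → 24

24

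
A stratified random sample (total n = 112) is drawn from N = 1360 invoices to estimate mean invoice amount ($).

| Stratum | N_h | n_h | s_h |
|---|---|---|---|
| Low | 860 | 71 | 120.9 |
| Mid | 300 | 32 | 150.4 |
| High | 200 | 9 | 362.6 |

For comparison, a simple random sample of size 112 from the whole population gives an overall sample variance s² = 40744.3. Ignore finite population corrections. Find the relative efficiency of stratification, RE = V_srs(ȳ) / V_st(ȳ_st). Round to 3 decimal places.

V̂(ȳ_st) = Σ W_h² s_h²/n_h, with W_h = N_h/N and N = 1360:
  stratum Low: (860/1360)²·120.9²/71 = 82.3215
  stratum Mid: (300/1360)²·150.4²/32 = 34.3962
  stratum High: (200/1360)²·362.6²/9 = 315.933
V_st = 432.651
V_srs = s²/n = 40744.3/112 = 363.788
Relative efficiency = V_srs / V_st = 363.788/432.651 = 0.8408

RE ≈ 0.841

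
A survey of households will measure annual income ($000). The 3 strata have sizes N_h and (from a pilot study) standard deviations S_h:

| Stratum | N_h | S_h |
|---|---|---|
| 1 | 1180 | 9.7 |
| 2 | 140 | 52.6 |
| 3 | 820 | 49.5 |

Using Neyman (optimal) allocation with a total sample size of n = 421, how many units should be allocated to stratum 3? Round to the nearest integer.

288

Neyman allocation: n_h = n · N_h S_h / Σ N_i S_i, with n = 421.
  stratum 1: N_h·S_h = 1180·9.7 = 11446.00
  stratum 2: N_h·S_h = 140·52.6 = 7364.00
  stratum 3: N_h·S_h = 820·49.5 = 40590.00
Σ N_h S_h = 59400.00
n for stratum 3 = 421·40590.00/59400.00 = 287.683 → 288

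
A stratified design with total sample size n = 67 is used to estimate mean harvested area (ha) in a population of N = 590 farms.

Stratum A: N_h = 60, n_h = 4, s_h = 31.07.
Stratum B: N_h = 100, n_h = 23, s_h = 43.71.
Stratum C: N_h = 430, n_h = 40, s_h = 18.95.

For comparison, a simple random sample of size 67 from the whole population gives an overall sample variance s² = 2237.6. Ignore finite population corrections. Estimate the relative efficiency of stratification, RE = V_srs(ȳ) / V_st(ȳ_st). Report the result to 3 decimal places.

RE ≈ 3.461

V̂(ȳ_st) = Σ W_h² s_h²/n_h, with W_h = N_h/N and N = 590:
  stratum A: (60/590)²·31.07²/4 = 2.49586
  stratum B: (100/590)²·43.71²/23 = 2.38633
  stratum C: (430/590)²·18.95²/40 = 4.7686
V_st = 9.6508
V_srs = s²/n = 2237.6/67 = 33.397
Relative efficiency = V_srs / V_st = 33.397/9.6508 = 3.4605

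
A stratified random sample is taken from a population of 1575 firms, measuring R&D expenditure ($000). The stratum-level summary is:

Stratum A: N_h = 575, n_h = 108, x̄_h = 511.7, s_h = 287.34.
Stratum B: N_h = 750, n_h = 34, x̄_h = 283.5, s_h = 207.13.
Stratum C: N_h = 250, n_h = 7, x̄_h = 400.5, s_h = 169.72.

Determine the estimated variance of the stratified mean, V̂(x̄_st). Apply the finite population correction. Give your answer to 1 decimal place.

V̂(x̄_st) = Σ W_h² (1 − n_h/N_h) s_h²/n_h, with W_h = N_h/N and N = 1575:
  stratum A: (575/1575)²·(1 − 108/575)·287.34²/108 = 82.7546
  stratum B: (750/1575)²·(1 − 34/750)·207.13²/34 = 273.162
  stratum C: (250/1575)²·(1 − 7/250)·169.72²/7 = 100.775
V̂(x̄_st) = 456.692

V̂(x̄_st) ≈ 456.7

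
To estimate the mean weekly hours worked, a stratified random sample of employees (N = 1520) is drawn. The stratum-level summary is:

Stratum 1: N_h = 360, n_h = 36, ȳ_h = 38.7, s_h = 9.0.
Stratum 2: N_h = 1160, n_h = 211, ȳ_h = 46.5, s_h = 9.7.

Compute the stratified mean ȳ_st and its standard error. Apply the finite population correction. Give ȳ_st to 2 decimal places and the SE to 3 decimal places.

ȳ_st = Σ W_h ȳ_h = (360·38.7 + 1160·46.5)/1520 = 44.65263
V̂(ȳ_st) = Σ W_h² (1 − n_h/N_h) s_h²/n_h, with W_h = N_h/N and N = 1520:
  stratum 1: (360/1520)²·(1 − 36/360)·9.0²/36 = 0.113591
  stratum 2: (1160/1520)²·(1 − 211/1160)·9.7²/211 = 0.21247
V̂(ȳ_st) = 0.326061
SE(ȳ_st) = √0.326061 = 0.571017

ȳ_st ≈ 44.65, SE ≈ 0.571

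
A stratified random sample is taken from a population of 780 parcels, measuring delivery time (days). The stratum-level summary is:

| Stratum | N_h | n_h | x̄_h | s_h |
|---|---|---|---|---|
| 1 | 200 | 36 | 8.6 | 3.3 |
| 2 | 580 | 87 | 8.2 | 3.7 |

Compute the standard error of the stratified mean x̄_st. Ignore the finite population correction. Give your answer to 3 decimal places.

SE(x̄_st) ≈ 0.327

V̂(x̄_st) = Σ W_h² s_h²/n_h, with W_h = N_h/N and N = 780:
  stratum 1: (200/780)²·3.3²/36 = 0.0198882
  stratum 2: (580/780)²·3.7²/87 = 0.0870064
V̂(x̄_st) = 0.106895
SE(x̄_st) = √0.106895 = 0.326947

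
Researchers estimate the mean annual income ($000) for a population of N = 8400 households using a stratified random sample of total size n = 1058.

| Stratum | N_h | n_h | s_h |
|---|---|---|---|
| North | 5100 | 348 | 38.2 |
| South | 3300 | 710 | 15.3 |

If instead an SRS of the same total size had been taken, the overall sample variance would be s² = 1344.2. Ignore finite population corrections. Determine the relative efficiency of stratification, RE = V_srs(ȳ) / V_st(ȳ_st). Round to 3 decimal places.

V̂(ȳ_st) = Σ W_h² s_h²/n_h, with W_h = N_h/N and N = 8400:
  stratum North: (5100/8400)²·38.2²/348 = 1.54571
  stratum South: (3300/8400)²·15.3²/710 = 0.0508855
V_st = 1.5966
V_srs = s²/n = 1344.2/1058 = 1.27051
Relative efficiency = V_srs / V_st = 1.27051/1.5966 = 0.7958

RE ≈ 0.796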